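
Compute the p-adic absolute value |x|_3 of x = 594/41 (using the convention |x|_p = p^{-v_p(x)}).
|594/41|_3 = 1/27

Step 1 — compute v_3(x) by factoring powers of 3 out of the numerator and denominator: v_3(594/41) = 3. Step 2 — apply |x|_p = p^{-v_p(x)} = 3^{-3} = 1/27.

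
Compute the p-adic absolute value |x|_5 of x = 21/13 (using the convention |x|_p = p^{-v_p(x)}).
|21/13|_5 = 1

Step 1 — compute v_5(x) by factoring powers of 5 out of the numerator and denominator: v_5(21/13) = 0. Step 2 — apply |x|_p = p^{-v_p(x)} = 5^{0} = 1.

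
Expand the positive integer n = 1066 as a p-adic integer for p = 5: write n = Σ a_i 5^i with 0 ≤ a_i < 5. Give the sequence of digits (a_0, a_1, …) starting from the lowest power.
(a_0, a_1, …) = (1, 3, 2, 3, 1)

Repeated division by 5 gives the digits low-to-high: 1066 = 1 + 3·5^1 + 2·5^2 + 3·5^3 + 1·5^4. Digit sequence: (1, 3, 2, 3, 1).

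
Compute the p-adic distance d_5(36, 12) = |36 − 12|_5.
d_5(36, 12) = 1

Step 1 — x − y = 36 − 12 = 24. Step 2 — v_5(24) = 0 (factor: 24 = (5^0 · 24); the sign does not affect v_p). Step 3 — |x − y|_5 = 5^{0} = 1.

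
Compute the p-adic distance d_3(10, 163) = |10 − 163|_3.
d_3(10, 163) = 1/9

Step 1 — x − y = 10 − 163 = -153. Step 2 — v_3(-153) = 2 (factor: -153 = −(3^2 · 17); the sign does not affect v_p). Step 3 — |x − y|_3 = 3^{-2} = 1/9.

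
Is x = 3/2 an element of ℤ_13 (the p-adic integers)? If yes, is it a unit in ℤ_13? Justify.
x ∈ ℤ_13^× (unit); v_13(x) = 0

ℤ_13 = {x ∈ ℚ_13 : v_13(x) ≥ 0} and ℤ_13^× = {x ∈ ℤ_13 : v_13(x) = 0}. Here v_13(3/2) = v_13(num) − v_13(den) = 0; compare against these criteria.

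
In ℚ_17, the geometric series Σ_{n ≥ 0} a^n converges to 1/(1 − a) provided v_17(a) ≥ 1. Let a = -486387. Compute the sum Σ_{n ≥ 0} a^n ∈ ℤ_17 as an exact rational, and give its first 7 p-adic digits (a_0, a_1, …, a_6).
Σ a^n = 1/(1 − a) = 1/486388;  first 7 digits = (1, 0, 0, 3, 11, 16, 8)

v_17(a) = 3 ≥ 1, so the series converges in ℤ_17 to 1/(1 − a) = 1/(1 − (-486387)) = 1/486388. Expand this rational in ℤ_17: compute digits iteratively via d_i = x_i mod 17, x_{i+1} = (x_i − d_i)/17. The first 7 digits are (1, 0, 0, 3, 11, 16, 8).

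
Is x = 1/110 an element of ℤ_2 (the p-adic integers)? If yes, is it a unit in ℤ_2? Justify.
x ∉ ℤ_2 (v_2(x) = -1 < 0)

ℤ_2 = {x ∈ ℚ_2 : v_2(x) ≥ 0} and ℤ_2^× = {x ∈ ℤ_2 : v_2(x) = 0}. Here v_2(1/110) = v_2(num) − v_2(den) = -1; compare against these criteria.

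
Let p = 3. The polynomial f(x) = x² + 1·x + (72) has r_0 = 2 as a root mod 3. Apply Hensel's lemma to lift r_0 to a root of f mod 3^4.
r_3 = 71 (mod 81)

Hensel: r_{i+1} = r_i − f(r_i)·(f′(r_i))^{-1} mod 3^{i+2}, f′(x) = 2x + 1. Iterate:
  r_0 = 2 (mod 3)
  r_1 = 8 (mod 9)
  r_2 = 17 (mod 27)
  r_3 = 71 (mod 81)
Final: r = 71 satisfies f(r) ≡ 0 mod 3^4.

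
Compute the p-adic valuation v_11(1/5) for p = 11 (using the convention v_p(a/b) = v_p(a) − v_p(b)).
v_11(1/5) = 0

Factor powers of 11 from the numerator and denominator of the reduced fraction: 1 = 11^0 · 1 and 5 = 11^0 · 5. Apply v_p(a/b) = v_p(a) − v_p(b): v_11(1/5) = 0 − 0 = 0.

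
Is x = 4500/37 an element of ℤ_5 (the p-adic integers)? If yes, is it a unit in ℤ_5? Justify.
x ∈ ℤ_5 but not a unit; v_5(x) = 3 > 0

ℤ_5 = {x ∈ ℚ_5 : v_5(x) ≥ 0} and ℤ_5^× = {x ∈ ℤ_5 : v_5(x) = 0}. Here v_5(4500/37) = v_5(num) − v_5(den) = 3; compare against these criteria.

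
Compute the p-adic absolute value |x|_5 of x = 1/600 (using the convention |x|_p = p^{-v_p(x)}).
|1/600|_5 = 25

Step 1 — compute v_5(x) by factoring powers of 5 out of the numerator and denominator: v_5(1/600) = -2. Step 2 — apply |x|_p = p^{-v_p(x)} = 5^{2} = 25.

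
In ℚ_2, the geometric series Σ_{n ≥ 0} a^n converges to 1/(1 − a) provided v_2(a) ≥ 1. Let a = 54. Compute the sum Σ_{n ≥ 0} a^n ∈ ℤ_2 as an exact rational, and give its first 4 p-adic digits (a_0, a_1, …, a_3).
Σ a^n = 1/(1 − a) = -1/53;  first 4 digits = (1, 1, 0, 0)

v_2(a) = 1 ≥ 1, so the series converges in ℤ_2 to 1/(1 − a) = 1/(1 − 54) = -1/53. Expand this rational in ℤ_2: compute digits iteratively via d_i = x_i mod 2, x_{i+1} = (x_i − d_i)/2. The first 4 digits are (1, 1, 0, 0).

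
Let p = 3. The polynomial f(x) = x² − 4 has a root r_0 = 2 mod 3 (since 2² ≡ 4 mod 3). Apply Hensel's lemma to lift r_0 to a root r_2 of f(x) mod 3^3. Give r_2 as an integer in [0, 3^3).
r_2 = 2 (mod 27)

Hensel's recurrence: r_{i+1} = r_i − f(r_i)·(f′(r_i))^{-1} mod 3^{i+2}, with f′(x) = 2x. Iterate:
  r_0 = 2 (mod 3)
  r_1 = 2 (mod 9)
  r_2 = 2 (mod 27)
Final: r_2 = 2, and one checks f(r_2) ≡ 0 mod 3^3.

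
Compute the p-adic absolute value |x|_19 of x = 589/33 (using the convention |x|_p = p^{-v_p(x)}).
|589/33|_19 = 1/19

Step 1 — compute v_19(x) by factoring powers of 19 out of the numerator and denominator: v_19(589/33) = 1. Step 2 — apply |x|_p = p^{-v_p(x)} = 19^{-1} = 1/19.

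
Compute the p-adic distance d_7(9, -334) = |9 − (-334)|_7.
d_7(9, -334) = 1/343

Step 1 — x − y = 9 − (-334) = 343. Step 2 — v_7(343) = 3 (factor: 343 = (7^3 · 1); the sign does not affect v_p). Step 3 — |x − y|_7 = 7^{-3} = 1/343.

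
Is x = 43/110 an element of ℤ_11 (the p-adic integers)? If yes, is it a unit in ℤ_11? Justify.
x ∉ ℤ_11 (v_11(x) = -1 < 0)

ℤ_11 = {x ∈ ℚ_11 : v_11(x) ≥ 0} and ℤ_11^× = {x ∈ ℤ_11 : v_11(x) = 0}. Here v_11(43/110) = v_11(num) − v_11(den) = -1; compare against these criteria.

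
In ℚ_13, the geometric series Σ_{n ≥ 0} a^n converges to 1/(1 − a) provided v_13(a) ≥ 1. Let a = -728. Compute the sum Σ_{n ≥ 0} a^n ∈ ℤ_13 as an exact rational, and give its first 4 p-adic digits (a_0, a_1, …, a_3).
Σ a^n = 1/(1 − a) = 1/729;  first 4 digits = (1, 9, 11, 7)

v_13(a) = 1 ≥ 1, so the series converges in ℤ_13 to 1/(1 − a) = 1/(1 − (-728)) = 1/729. Expand this rational in ℤ_13: compute digits iteratively via d_i = x_i mod 13, x_{i+1} = (x_i − d_i)/13. The first 4 digits are (1, 9, 11, 7).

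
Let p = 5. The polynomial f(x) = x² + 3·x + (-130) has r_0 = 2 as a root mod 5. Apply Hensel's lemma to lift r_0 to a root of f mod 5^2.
r_1 = 12 (mod 25)

Hensel: r_{i+1} = r_i − f(r_i)·(f′(r_i))^{-1} mod 5^{i+2}, f′(x) = 2x + 3. Iterate:
  r_0 = 2 (mod 5)
  r_1 = 12 (mod 25)
Final: r = 12 satisfies f(r) ≡ 0 mod 5^2.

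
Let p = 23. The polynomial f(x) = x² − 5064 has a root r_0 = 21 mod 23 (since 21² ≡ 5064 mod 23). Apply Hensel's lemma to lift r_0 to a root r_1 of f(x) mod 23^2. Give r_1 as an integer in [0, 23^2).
r_1 = 320 (mod 529)

Hensel's recurrence: r_{i+1} = r_i − f(r_i)·(f′(r_i))^{-1} mod 23^{i+2}, with f′(x) = 2x. Iterate:
  r_0 = 21 (mod 23)
  r_1 = 320 (mod 529)
Final: r_1 = 320, and one checks f(r_1) ≡ 0 mod 23^2.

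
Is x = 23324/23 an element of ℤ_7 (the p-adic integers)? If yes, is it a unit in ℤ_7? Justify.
x ∈ ℤ_7 but not a unit; v_7(x) = 3 > 0

ℤ_7 = {x ∈ ℚ_7 : v_7(x) ≥ 0} and ℤ_7^× = {x ∈ ℤ_7 : v_7(x) = 0}. Here v_7(23324/23) = v_7(num) − v_7(den) = 3; compare against these criteria.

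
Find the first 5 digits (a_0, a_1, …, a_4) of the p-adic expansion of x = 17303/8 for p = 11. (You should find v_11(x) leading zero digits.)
(a_0, …, a_4) = (0, 0, 0, 3, 4)

v_11(17303/8) = 3, so a_0 = ... = a_2 = 0. Factor out: x = 11^3 · u with u = 13/8 a unit in ℤ_11. Expand u iteratively via a_{v+i} = u_i mod 11, u_{i+1} = (u_i − a_{v+i})/11:
  u_0 = 13/8;  a_3 = 3;  u_1 = (u_0 − 3)/11 = -1/8
  u_1 = -1/8;  a_4 = 4;  u_2 = (u_1 − 4)/11 = -3/8
Digits: (0, 0, 0, 3, 4).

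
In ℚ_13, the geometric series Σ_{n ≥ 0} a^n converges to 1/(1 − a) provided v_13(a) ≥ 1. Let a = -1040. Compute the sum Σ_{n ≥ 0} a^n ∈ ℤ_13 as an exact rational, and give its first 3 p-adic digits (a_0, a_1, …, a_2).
Σ a^n = 1/(1 − a) = 1/1041;  first 3 digits = (1, 11, 10)

v_13(a) = 1 ≥ 1, so the series converges in ℤ_13 to 1/(1 − a) = 1/(1 − (-1040)) = 1/1041. Expand this rational in ℤ_13: compute digits iteratively via d_i = x_i mod 13, x_{i+1} = (x_i − d_i)/13. The first 3 digits are (1, 11, 10).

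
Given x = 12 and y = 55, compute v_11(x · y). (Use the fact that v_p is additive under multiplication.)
v_11(660) = 1

v_p(x) = 0 (factor: 12 = 11^0 · 12); v_p(y) = 1 (factor: 55 = 11^1 · 5). Additivity: v_p(xy) = v_p(x) + v_p(y) = 0 + 1 = 1. (Direct check: xy = 660 = 11^1 · (60).)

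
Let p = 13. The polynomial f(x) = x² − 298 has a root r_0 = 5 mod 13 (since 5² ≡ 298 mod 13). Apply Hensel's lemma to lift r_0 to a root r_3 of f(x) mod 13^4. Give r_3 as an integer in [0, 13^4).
r_3 = 2280 (mod 28561)

Hensel's recurrence: r_{i+1} = r_i − f(r_i)·(f′(r_i))^{-1} mod 13^{i+2}, with f′(x) = 2x. Iterate:
  r_0 = 5 (mod 13)
  r_1 = 83 (mod 169)
  r_2 = 83 (mod 2197)
  r_3 = 2280 (mod 28561)
Final: r_3 = 2280, and one checks f(r_3) ≡ 0 mod 13^4.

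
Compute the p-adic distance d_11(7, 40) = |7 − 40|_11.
d_11(7, 40) = 1/11

Step 1 — x − y = 7 − 40 = -33. Step 2 — v_11(-33) = 1 (factor: -33 = −(11^1 · 3); the sign does not affect v_p). Step 3 — |x − y|_11 = 11^{-1} = 1/11.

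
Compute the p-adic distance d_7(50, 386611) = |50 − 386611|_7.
d_7(50, 386611) = 1/16807

Step 1 — x − y = 50 − 386611 = -386561. Step 2 — v_7(-386561) = 5 (factor: -386561 = −(7^5 · 23); the sign does not affect v_p). Step 3 — |x − y|_7 = 7^{-5} = 1/16807.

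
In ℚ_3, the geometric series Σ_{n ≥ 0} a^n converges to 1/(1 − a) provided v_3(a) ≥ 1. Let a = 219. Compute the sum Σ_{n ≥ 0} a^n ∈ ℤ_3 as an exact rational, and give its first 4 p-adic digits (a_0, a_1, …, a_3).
Σ a^n = 1/(1 − a) = -1/218;  first 4 digits = (1, 1, 1, 0)

v_3(a) = 1 ≥ 1, so the series converges in ℤ_3 to 1/(1 − a) = 1/(1 − 219) = -1/218. Expand this rational in ℤ_3: compute digits iteratively via d_i = x_i mod 3, x_{i+1} = (x_i − d_i)/3. The first 4 digits are (1, 1, 1, 0).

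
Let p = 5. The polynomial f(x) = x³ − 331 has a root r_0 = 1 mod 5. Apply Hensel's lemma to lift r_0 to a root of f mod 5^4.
r_3 = 511 (mod 625)

Hensel: r_{i+1} = r_i − f(r_i)/f′(r_i) mod 5^{i+2}, where f′(x) = 3x². Iterate:
  r_0 = 1 (mod 5)
  r_1 = 11 (mod 25)
  r_2 = 11 (mod 125)
  r_3 = 511 (mod 625)
Final: r = 511 with f(r) ≡ 0 mod 5^4.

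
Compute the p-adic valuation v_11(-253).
v_11(-253) = 1

v_11(n) is the largest exponent k such that 11^k divides n. Factor out: -253 = -11^1 · 23. (Sign doesn't affect v_p.) So v_11(-253) = 1.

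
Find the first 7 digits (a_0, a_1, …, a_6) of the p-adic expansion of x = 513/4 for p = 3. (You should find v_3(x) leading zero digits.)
(a_0, …, a_6) = (0, 0, 0, 1, 2, 2, 0)

v_3(513/4) = 3, so a_0 = ... = a_2 = 0. Factor out: x = 3^3 · u with u = 19/4 a unit in ℤ_3. Expand u iteratively via a_{v+i} = u_i mod 3, u_{i+1} = (u_i − a_{v+i})/3:
  u_0 = 19/4;  a_3 = 1;  u_1 = (u_0 − 1)/3 = 5/4
  u_1 = 5/4;  a_4 = 2;  u_2 = (u_1 − 2)/3 = -1/4
  u_2 = -1/4;  a_5 = 2;  u_3 = (u_2 − 2)/3 = -3/4
  u_3 = -3/4;  a_6 = 0;  u_4 = (u_3 − 0)/3 = -1/4
Digits: (0, 0, 0, 1, 2, 2, 0).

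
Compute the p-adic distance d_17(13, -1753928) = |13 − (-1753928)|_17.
d_17(13, -1753928) = 1/83521

Step 1 — x − y = 13 − (-1753928) = 1753941. Step 2 — v_17(1753941) = 4 (factor: 1753941 = (17^4 · 21); the sign does not affect v_p). Step 3 — |x − y|_17 = 17^{-4} = 1/83521.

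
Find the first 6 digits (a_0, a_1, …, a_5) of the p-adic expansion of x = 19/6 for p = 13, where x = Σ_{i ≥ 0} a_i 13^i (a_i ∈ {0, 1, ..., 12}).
(a_0, …, a_5) = (1, 11, 10, 10, 10, 10)

v_13(19/6) = 0 (numerator and denominator both coprime to 13), so x ∈ ℤ_13^×. Compute digits iteratively via a_i = x_i mod 13, x_{i+1} = (x_i − a_i)/13, with x_0 = x:
  x_0 = 19/6;  a_0 = 1;  x_1 = (x_0 − 1)/13 = 1/6
  x_1 = 1/6;  a_1 = 11;  x_2 = (x_1 − 11)/13 = -5/6
  x_2 = -5/6;  a_2 = 10;  x_3 = (x_2 − 10)/13 = -5/6
  x_3 = -5/6;  a_3 = 10;  x_4 = (x_3 − 10)/13 = -5/6
  x_4 = -5/6;  a_4 = 10;  x_5 = (x_4 − 10)/13 = -5/6
  x_5 = -5/6;  a_5 = 10;  x_6 = (x_5 − 10)/13 = -5/6
Digits: (1, 11, 10, 10, 10, 10).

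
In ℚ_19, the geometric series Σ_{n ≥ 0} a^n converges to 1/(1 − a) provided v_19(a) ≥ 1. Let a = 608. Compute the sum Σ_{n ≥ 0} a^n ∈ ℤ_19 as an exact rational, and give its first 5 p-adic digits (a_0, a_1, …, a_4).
Σ a^n = 1/(1 − a) = -1/607;  first 5 digits = (1, 13, 18, 8, 2)

v_19(a) = 1 ≥ 1, so the series converges in ℤ_19 to 1/(1 − a) = 1/(1 − 608) = -1/607. Expand this rational in ℤ_19: compute digits iteratively via d_i = x_i mod 19, x_{i+1} = (x_i − d_i)/19. The first 5 digits are (1, 13, 18, 8, 2).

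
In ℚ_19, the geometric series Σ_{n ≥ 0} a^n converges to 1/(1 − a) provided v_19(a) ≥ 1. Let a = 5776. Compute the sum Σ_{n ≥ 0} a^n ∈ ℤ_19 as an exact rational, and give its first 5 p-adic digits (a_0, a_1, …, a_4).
Σ a^n = 1/(1 − a) = -1/5775;  first 5 digits = (1, 0, 16, 0, 9)

v_19(a) = 2 ≥ 1, so the series converges in ℤ_19 to 1/(1 − a) = 1/(1 − 5776) = -1/5775. Expand this rational in ℤ_19: compute digits iteratively via d_i = x_i mod 19, x_{i+1} = (x_i − d_i)/19. The first 5 digits are (1, 0, 16, 0, 9).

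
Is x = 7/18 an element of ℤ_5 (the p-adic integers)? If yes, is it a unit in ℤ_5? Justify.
x ∈ ℤ_5^× (unit); v_5(x) = 0

ℤ_5 = {x ∈ ℚ_5 : v_5(x) ≥ 0} and ℤ_5^× = {x ∈ ℤ_5 : v_5(x) = 0}. Here v_5(7/18) = v_5(num) − v_5(den) = 0; compare against these criteria.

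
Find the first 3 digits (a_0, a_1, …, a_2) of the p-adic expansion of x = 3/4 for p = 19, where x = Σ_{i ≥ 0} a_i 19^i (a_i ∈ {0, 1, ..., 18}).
(a_0, …, a_2) = (15, 4, 14)

v_19(3/4) = 0 (numerator and denominator both coprime to 19), so x ∈ ℤ_19^×. Compute digits iteratively via a_i = x_i mod 19, x_{i+1} = (x_i − a_i)/19, with x_0 = x:
  x_0 = 3/4;  a_0 = 15;  x_1 = (x_0 − 15)/19 = -3/4
  x_1 = -3/4;  a_1 = 4;  x_2 = (x_1 − 4)/19 = -1/4
  x_2 = -1/4;  a_2 = 14;  x_3 = (x_2 − 14)/19 = -3/4
Digits: (15, 4, 14).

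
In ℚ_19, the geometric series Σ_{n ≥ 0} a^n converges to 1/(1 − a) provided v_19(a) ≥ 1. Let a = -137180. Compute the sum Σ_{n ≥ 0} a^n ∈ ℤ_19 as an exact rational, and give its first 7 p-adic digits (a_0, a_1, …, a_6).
Σ a^n = 1/(1 − a) = 1/137181;  first 7 digits = (1, 0, 0, 18, 17, 18, 0)

v_19(a) = 3 ≥ 1, so the series converges in ℤ_19 to 1/(1 − a) = 1/(1 − (-137180)) = 1/137181. Expand this rational in ℤ_19: compute digits iteratively via d_i = x_i mod 19, x_{i+1} = (x_i − d_i)/19. The first 7 digits are (1, 0, 0, 18, 17, 18, 0).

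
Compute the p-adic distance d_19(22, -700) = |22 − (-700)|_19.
d_19(22, -700) = 1/361

Step 1 — x − y = 22 − (-700) = 722. Step 2 — v_19(722) = 2 (factor: 722 = (19^2 · 2); the sign does not affect v_p). Step 3 — |x − y|_19 = 19^{-2} = 1/361.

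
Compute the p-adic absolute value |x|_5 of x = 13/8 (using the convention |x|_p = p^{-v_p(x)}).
|13/8|_5 = 1

Step 1 — compute v_5(x) by factoring powers of 5 out of the numerator and denominator: v_5(13/8) = 0. Step 2 — apply |x|_p = p^{-v_p(x)} = 5^{0} = 1.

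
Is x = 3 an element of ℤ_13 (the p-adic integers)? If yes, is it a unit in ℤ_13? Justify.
x ∈ ℤ_13^× (unit); v_13(x) = 0

ℤ_13 = {x ∈ ℚ_13 : v_13(x) ≥ 0} and ℤ_13^× = {x ∈ ℤ_13 : v_13(x) = 0}. Here v_13(3) = v_13(num) − v_13(den) = 0; compare against these criteria.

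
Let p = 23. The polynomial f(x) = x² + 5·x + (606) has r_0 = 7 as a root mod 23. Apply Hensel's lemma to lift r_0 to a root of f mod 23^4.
r_3 = 32184 (mod 279841)

Hensel: r_{i+1} = r_i − f(r_i)·(f′(r_i))^{-1} mod 23^{i+2}, f′(x) = 2x + 5. Iterate:
  r_0 = 7 (mod 23)
  r_1 = 444 (mod 529)
  r_2 = 7850 (mod 12167)
  r_3 = 32184 (mod 279841)
Final: r = 32184 satisfies f(r) ≡ 0 mod 23^4.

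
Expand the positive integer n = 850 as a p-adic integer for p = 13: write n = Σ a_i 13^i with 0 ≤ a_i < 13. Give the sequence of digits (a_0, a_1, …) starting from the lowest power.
(a_0, a_1, …) = (5, 0, 5)

Repeated division by 13 gives the digits low-to-high: 850 = 5 + 5·13^2. Digit sequence: (5, 0, 5).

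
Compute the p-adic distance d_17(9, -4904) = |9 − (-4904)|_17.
d_17(9, -4904) = 1/4913

Step 1 — x − y = 9 − (-4904) = 4913. Step 2 — v_17(4913) = 3 (factor: 4913 = (17^3 · 1); the sign does not affect v_p). Step 3 — |x − y|_17 = 17^{-3} = 1/4913.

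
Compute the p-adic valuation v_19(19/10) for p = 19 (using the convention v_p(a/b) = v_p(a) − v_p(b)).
v_19(19/10) = 1

Factor powers of 19 from the numerator and denominator of the reduced fraction: 19 = 19^1 · 1 and 10 = 19^0 · 10. Apply v_p(a/b) = v_p(a) − v_p(b): v_19(19/10) = 1 − 0 = 1.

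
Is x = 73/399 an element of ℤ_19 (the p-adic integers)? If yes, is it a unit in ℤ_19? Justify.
x ∉ ℤ_19 (v_19(x) = -1 < 0)

ℤ_19 = {x ∈ ℚ_19 : v_19(x) ≥ 0} and ℤ_19^× = {x ∈ ℤ_19 : v_19(x) = 0}. Here v_19(73/399) = v_19(num) − v_19(den) = -1; compare against these criteria.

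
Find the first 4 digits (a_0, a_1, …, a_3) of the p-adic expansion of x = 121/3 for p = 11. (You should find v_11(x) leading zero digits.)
(a_0, …, a_3) = (0, 0, 4, 7)

v_11(121/3) = 2, so a_0 = ... = a_1 = 0. Factor out: x = 11^2 · u with u = 1/3 a unit in ℤ_11. Expand u iteratively via a_{v+i} = u_i mod 11, u_{i+1} = (u_i − a_{v+i})/11:
  u_0 = 1/3;  a_2 = 4;  u_1 = (u_0 − 4)/11 = -1/3
  u_1 = -1/3;  a_3 = 7;  u_2 = (u_1 − 7)/11 = -2/3
Digits: (0, 0, 4, 7).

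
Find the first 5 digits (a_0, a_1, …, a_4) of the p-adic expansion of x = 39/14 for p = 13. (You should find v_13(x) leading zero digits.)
(a_0, …, a_4) = (0, 3, 10, 2, 10)

v_13(39/14) = 1, so a_0 = ... = a_0 = 0. Factor out: x = 13^1 · u with u = 3/14 a unit in ℤ_13. Expand u iteratively via a_{v+i} = u_i mod 13, u_{i+1} = (u_i − a_{v+i})/13:
  u_0 = 3/14;  a_1 = 3;  u_1 = (u_0 − 3)/13 = -3/14
  u_1 = -3/14;  a_2 = 10;  u_2 = (u_1 − 10)/13 = -11/14
  u_2 = -11/14;  a_3 = 2;  u_3 = (u_2 − 2)/13 = -3/14
  u_3 = -3/14;  a_4 = 10;  u_4 = (u_3 − 10)/13 = -11/14
Digits: (0, 3, 10, 2, 10).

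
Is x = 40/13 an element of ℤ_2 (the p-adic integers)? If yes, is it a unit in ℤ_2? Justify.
x ∈ ℤ_2 but not a unit; v_2(x) = 3 > 0

ℤ_2 = {x ∈ ℚ_2 : v_2(x) ≥ 0} and ℤ_2^× = {x ∈ ℤ_2 : v_2(x) = 0}. Here v_2(40/13) = v_2(num) − v_2(den) = 3; compare against these criteria.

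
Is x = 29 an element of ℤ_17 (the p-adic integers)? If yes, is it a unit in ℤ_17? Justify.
x ∈ ℤ_17^× (unit); v_17(x) = 0

ℤ_17 = {x ∈ ℚ_17 : v_17(x) ≥ 0} and ℤ_17^× = {x ∈ ℤ_17 : v_17(x) = 0}. Here v_17(29) = v_17(num) − v_17(den) = 0; compare against these criteria.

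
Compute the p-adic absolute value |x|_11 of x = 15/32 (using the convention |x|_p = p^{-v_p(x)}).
|15/32|_11 = 1

Step 1 — compute v_11(x) by factoring powers of 11 out of the numerator and denominator: v_11(15/32) = 0. Step 2 — apply |x|_p = p^{-v_p(x)} = 11^{0} = 1.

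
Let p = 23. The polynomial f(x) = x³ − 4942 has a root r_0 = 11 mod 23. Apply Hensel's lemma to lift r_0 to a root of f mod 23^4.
r_3 = 250987 (mod 279841)

Hensel: r_{i+1} = r_i − f(r_i)/f′(r_i) mod 23^{i+2}, where f′(x) = 3x². Iterate:
  r_0 = 11 (mod 23)
  r_1 = 241 (mod 529)
  r_2 = 7647 (mod 12167)
  r_3 = 250987 (mod 279841)
Final: r = 250987 with f(r) ≡ 0 mod 23^4.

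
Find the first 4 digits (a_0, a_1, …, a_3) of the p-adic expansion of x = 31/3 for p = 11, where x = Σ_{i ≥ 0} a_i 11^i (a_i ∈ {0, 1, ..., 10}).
(a_0, …, a_3) = (3, 8, 3, 7)

v_11(31/3) = 0 (numerator and denominator both coprime to 11), so x ∈ ℤ_11^×. Compute digits iteratively via a_i = x_i mod 11, x_{i+1} = (x_i − a_i)/11, with x_0 = x:
  x_0 = 31/3;  a_0 = 3;  x_1 = (x_0 − 3)/11 = 2/3
  x_1 = 2/3;  a_1 = 8;  x_2 = (x_1 − 8)/11 = -2/3
  x_2 = -2/3;  a_2 = 3;  x_3 = (x_2 − 3)/11 = -1/3
  x_3 = -1/3;  a_3 = 7;  x_4 = (x_3 − 7)/11 = -2/3
Digits: (3, 8, 3, 7).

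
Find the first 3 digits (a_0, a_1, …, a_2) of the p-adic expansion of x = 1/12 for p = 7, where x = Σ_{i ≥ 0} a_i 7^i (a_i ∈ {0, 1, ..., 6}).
(a_0, …, a_2) = (3, 6, 2)

v_7(1/12) = 0 (numerator and denominator both coprime to 7), so x ∈ ℤ_7^×. Compute digits iteratively via a_i = x_i mod 7, x_{i+1} = (x_i − a_i)/7, with x_0 = x:
  x_0 = 1/12;  a_0 = 3;  x_1 = (x_0 − 3)/7 = -5/12
  x_1 = -5/12;  a_1 = 6;  x_2 = (x_1 − 6)/7 = -11/12
  x_2 = -11/12;  a_2 = 2;  x_3 = (x_2 − 2)/7 = -5/12
Digits: (3, 6, 2).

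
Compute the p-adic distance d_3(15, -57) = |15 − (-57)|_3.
d_3(15, -57) = 1/9

Step 1 — x − y = 15 − (-57) = 72. Step 2 — v_3(72) = 2 (factor: 72 = (3^2 · 8); the sign does not affect v_p). Step 3 — |x − y|_3 = 3^{-2} = 1/9.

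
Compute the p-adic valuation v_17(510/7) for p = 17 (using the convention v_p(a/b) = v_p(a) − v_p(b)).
v_17(510/7) = 1

Factor powers of 17 from the numerator and denominator of the reduced fraction: 510 = 17^1 · 30 and 7 = 17^0 · 7. Apply v_p(a/b) = v_p(a) − v_p(b): v_17(510/7) = 1 − 0 = 1.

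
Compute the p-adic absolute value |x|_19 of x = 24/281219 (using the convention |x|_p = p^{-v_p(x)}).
|24/281219|_19 = 6859

Step 1 — compute v_19(x) by factoring powers of 19 out of the numerator and denominator: v_19(24/281219) = -3. Step 2 — apply |x|_p = p^{-v_p(x)} = 19^{3} = 6859.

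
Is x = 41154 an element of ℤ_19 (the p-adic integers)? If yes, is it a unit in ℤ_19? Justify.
x ∈ ℤ_19 but not a unit; v_19(x) = 3 > 0

ℤ_19 = {x ∈ ℚ_19 : v_19(x) ≥ 0} and ℤ_19^× = {x ∈ ℤ_19 : v_19(x) = 0}. Here v_19(41154) = v_19(num) − v_19(den) = 3; compare against these criteria.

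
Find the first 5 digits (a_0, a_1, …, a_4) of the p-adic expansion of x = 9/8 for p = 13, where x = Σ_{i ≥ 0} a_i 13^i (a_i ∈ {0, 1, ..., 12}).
(a_0, …, a_4) = (6, 11, 4, 11, 4)

v_13(9/8) = 0 (numerator and denominator both coprime to 13), so x ∈ ℤ_13^×. Compute digits iteratively via a_i = x_i mod 13, x_{i+1} = (x_i − a_i)/13, with x_0 = x:
  x_0 = 9/8;  a_0 = 6;  x_1 = (x_0 − 6)/13 = -3/8
  x_1 = -3/8;  a_1 = 11;  x_2 = (x_1 − 11)/13 = -7/8
  x_2 = -7/8;  a_2 = 4;  x_3 = (x_2 − 4)/13 = -3/8
  x_3 = -3/8;  a_3 = 11;  x_4 = (x_3 − 11)/13 = -7/8
  x_4 = -7/8;  a_4 = 4;  x_5 = (x_4 − 4)/13 = -3/8
Digits: (6, 11, 4, 11, 4).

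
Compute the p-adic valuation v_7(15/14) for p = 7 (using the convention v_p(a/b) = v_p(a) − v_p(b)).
v_7(15/14) = -1

Factor powers of 7 from the numerator and denominator of the reduced fraction: 15 = 7^0 · 15 and 14 = 7^1 · 2. Apply v_p(a/b) = v_p(a) − v_p(b): v_7(15/14) = 0 − 1 = -1.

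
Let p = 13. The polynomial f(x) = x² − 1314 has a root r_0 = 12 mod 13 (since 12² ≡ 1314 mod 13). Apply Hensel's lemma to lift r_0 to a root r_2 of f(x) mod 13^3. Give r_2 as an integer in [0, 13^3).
r_2 = 1455 (mod 2197)

Hensel's recurrence: r_{i+1} = r_i − f(r_i)·(f′(r_i))^{-1} mod 13^{i+2}, with f′(x) = 2x. Iterate:
  r_0 = 12 (mod 13)
  r_1 = 103 (mod 169)
  r_2 = 1455 (mod 2197)
Final: r_2 = 1455, and one checks f(r_2) ≡ 0 mod 13^3.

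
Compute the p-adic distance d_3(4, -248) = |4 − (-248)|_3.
d_3(4, -248) = 1/9

Step 1 — x − y = 4 − (-248) = 252. Step 2 — v_3(252) = 2 (factor: 252 = (3^2 · 28); the sign does not affect v_p). Step 3 — |x − y|_3 = 3^{-2} = 1/9.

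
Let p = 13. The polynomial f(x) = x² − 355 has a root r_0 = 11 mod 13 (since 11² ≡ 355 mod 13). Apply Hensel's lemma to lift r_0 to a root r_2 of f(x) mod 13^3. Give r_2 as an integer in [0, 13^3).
r_2 = 1389 (mod 2197)

Hensel's recurrence: r_{i+1} = r_i − f(r_i)·(f′(r_i))^{-1} mod 13^{i+2}, with f′(x) = 2x. Iterate:
  r_0 = 11 (mod 13)
  r_1 = 37 (mod 169)
  r_2 = 1389 (mod 2197)
Final: r_2 = 1389, and one checks f(r_2) ≡ 0 mod 13^3.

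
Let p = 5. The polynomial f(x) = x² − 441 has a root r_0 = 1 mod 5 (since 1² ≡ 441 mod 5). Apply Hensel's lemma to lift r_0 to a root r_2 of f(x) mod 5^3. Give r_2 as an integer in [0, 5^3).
r_2 = 21 (mod 125)

Hensel's recurrence: r_{i+1} = r_i − f(r_i)·(f′(r_i))^{-1} mod 5^{i+2}, with f′(x) = 2x. Iterate:
  r_0 = 1 (mod 5)
  r_1 = 21 (mod 25)
  r_2 = 21 (mod 125)
Final: r_2 = 21, and one checks f(r_2) ≡ 0 mod 5^3.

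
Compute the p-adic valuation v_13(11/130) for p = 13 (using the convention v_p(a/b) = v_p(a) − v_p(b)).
v_13(11/130) = -1

Factor powers of 13 from the numerator and denominator of the reduced fraction: 11 = 13^0 · 11 and 130 = 13^1 · 10. Apply v_p(a/b) = v_p(a) − v_p(b): v_13(11/130) = 0 − 1 = -1.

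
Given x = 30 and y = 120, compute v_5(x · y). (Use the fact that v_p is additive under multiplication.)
v_5(3600) = 2

v_p(x) = 1 (factor: 30 = 5^1 · 6); v_p(y) = 1 (factor: 120 = 5^1 · 24). Additivity: v_p(xy) = v_p(x) + v_p(y) = 1 + 1 = 2. (Direct check: xy = 3600 = 5^2 · (144).)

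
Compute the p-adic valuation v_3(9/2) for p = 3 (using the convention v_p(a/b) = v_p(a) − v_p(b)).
v_3(9/2) = 2

Factor powers of 3 from the numerator and denominator of the reduced fraction: 9 = 3^2 · 1 and 2 = 3^0 · 2. Apply v_p(a/b) = v_p(a) − v_p(b): v_3(9/2) = 2 − 0 = 2.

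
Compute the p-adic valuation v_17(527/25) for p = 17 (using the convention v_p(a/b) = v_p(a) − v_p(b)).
v_17(527/25) = 1

Factor powers of 17 from the numerator and denominator of the reduced fraction: 527 = 17^1 · 31 and 25 = 17^0 · 25. Apply v_p(a/b) = v_p(a) − v_p(b): v_17(527/25) = 1 − 0 = 1.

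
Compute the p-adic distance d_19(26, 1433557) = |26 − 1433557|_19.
d_19(26, 1433557) = 1/130321

Step 1 — x − y = 26 − 1433557 = -1433531. Step 2 — v_19(-1433531) = 4 (factor: -1433531 = −(19^4 · 11); the sign does not affect v_p). Step 3 — |x − y|_19 = 19^{-4} = 1/130321.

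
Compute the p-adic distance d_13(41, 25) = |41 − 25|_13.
d_13(41, 25) = 1

Step 1 — x − y = 41 − 25 = 16. Step 2 — v_13(16) = 0 (factor: 16 = (13^0 · 16); the sign does not affect v_p). Step 3 — |x − y|_13 = 13^{0} = 1.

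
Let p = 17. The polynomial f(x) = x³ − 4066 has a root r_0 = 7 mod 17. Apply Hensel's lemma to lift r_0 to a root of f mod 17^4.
r_3 = 31032 (mod 83521)

Hensel: r_{i+1} = r_i − f(r_i)/f′(r_i) mod 17^{i+2}, where f′(x) = 3x². Iterate:
  r_0 = 7 (mod 17)
  r_1 = 109 (mod 289)
  r_2 = 1554 (mod 4913)
  r_3 = 31032 (mod 83521)
Final: r = 31032 with f(r) ≡ 0 mod 17^4.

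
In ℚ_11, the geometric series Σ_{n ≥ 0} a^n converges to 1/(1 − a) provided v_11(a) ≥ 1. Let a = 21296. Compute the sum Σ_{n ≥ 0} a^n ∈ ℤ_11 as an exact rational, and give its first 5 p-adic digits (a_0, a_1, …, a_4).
Σ a^n = 1/(1 − a) = -1/21295;  first 5 digits = (1, 0, 0, 5, 1)

v_11(a) = 3 ≥ 1, so the series converges in ℤ_11 to 1/(1 − a) = 1/(1 − 21296) = -1/21295. Expand this rational in ℤ_11: compute digits iteratively via d_i = x_i mod 11, x_{i+1} = (x_i − d_i)/11. The first 5 digits are (1, 0, 0, 5, 1).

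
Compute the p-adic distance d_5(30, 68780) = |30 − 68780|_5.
d_5(30, 68780) = 1/3125

Step 1 — x − y = 30 − 68780 = -68750. Step 2 — v_5(-68750) = 5 (factor: -68750 = −(5^5 · 22); the sign does not affect v_p). Step 3 — |x − y|_5 = 5^{-5} = 1/3125.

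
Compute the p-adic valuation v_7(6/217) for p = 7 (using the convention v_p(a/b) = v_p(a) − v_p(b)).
v_7(6/217) = -1

Factor powers of 7 from the numerator and denominator of the reduced fraction: 6 = 7^0 · 6 and 217 = 7^1 · 31. Apply v_p(a/b) = v_p(a) − v_p(b): v_7(6/217) = 0 − 1 = -1.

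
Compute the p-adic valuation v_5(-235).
v_5(-235) = 1

v_5(n) is the largest exponent k such that 5^k divides n. Factor out: -235 = -5^1 · 47. (Sign doesn't affect v_p.) So v_5(-235) = 1.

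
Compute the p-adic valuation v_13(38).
v_13(38) = 0

v_13(n) is the largest exponent k such that 13^k divides n. Factor out: 38 = 13^0 · 38. (Sign doesn't affect v_p.) So v_13(38) = 0.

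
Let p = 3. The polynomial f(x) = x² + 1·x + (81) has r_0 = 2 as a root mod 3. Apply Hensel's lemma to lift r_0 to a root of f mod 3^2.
r_1 = 8 (mod 9)

Hensel: r_{i+1} = r_i − f(r_i)·(f′(r_i))^{-1} mod 3^{i+2}, f′(x) = 2x + 1. Iterate:
  r_0 = 2 (mod 3)
  r_1 = 8 (mod 9)
Final: r = 8 satisfies f(r) ≡ 0 mod 3^2.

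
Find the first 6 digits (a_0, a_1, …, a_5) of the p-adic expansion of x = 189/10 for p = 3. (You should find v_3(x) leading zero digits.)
(a_0, …, a_5) = (0, 0, 0, 1, 2, 2)

v_3(189/10) = 3, so a_0 = ... = a_2 = 0. Factor out: x = 3^3 · u with u = 7/10 a unit in ℤ_3. Expand u iteratively via a_{v+i} = u_i mod 3, u_{i+1} = (u_i − a_{v+i})/3:
  u_0 = 7/10;  a_3 = 1;  u_1 = (u_0 − 1)/3 = -1/10
  u_1 = -1/10;  a_4 = 2;  u_2 = (u_1 − 2)/3 = -7/10
  u_2 = -7/10;  a_5 = 2;  u_3 = (u_2 − 2)/3 = -9/10
Digits: (0, 0, 0, 1, 2, 2).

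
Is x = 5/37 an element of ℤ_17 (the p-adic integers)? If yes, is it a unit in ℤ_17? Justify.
x ∈ ℤ_17^× (unit); v_17(x) = 0

ℤ_17 = {x ∈ ℚ_17 : v_17(x) ≥ 0} and ℤ_17^× = {x ∈ ℤ_17 : v_17(x) = 0}. Here v_17(5/37) = v_17(num) − v_17(den) = 0; compare against these criteria.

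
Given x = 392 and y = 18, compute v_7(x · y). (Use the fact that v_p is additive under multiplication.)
v_7(7056) = 2

v_p(x) = 2 (factor: 392 = 7^2 · 8); v_p(y) = 0 (factor: 18 = 7^0 · 18). Additivity: v_p(xy) = v_p(x) + v_p(y) = 2 + 0 = 2. (Direct check: xy = 7056 = 7^2 · (144).)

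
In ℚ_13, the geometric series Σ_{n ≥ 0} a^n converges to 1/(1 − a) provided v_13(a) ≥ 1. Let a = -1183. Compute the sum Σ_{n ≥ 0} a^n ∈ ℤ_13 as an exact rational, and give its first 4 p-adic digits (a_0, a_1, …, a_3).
Σ a^n = 1/(1 − a) = 1/1184;  first 4 digits = (1, 0, 6, 12)

v_13(a) = 2 ≥ 1, so the series converges in ℤ_13 to 1/(1 − a) = 1/(1 − (-1183)) = 1/1184. Expand this rational in ℤ_13: compute digits iteratively via d_i = x_i mod 13, x_{i+1} = (x_i − d_i)/13. The first 4 digits are (1, 0, 6, 12).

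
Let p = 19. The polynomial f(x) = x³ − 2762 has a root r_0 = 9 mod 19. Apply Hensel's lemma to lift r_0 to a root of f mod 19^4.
r_3 = 105364 (mod 130321)

Hensel: r_{i+1} = r_i − f(r_i)/f′(r_i) mod 19^{i+2}, where f′(x) = 3x². Iterate:
  r_0 = 9 (mod 19)
  r_1 = 313 (mod 361)
  r_2 = 2479 (mod 6859)
  r_3 = 105364 (mod 130321)
Final: r = 105364 with f(r) ≡ 0 mod 19^4.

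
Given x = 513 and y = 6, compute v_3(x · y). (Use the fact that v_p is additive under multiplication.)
v_3(3078) = 4

v_p(x) = 3 (factor: 513 = 3^3 · 19); v_p(y) = 1 (factor: 6 = 3^1 · 2). Additivity: v_p(xy) = v_p(x) + v_p(y) = 3 + 1 = 4. (Direct check: xy = 3078 = 3^4 · (38).)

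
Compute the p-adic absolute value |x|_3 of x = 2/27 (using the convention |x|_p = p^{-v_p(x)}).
|2/27|_3 = 27

Step 1 — compute v_3(x) by factoring powers of 3 out of the numerator and denominator: v_3(2/27) = -3. Step 2 — apply |x|_p = p^{-v_p(x)} = 3^{3} = 27.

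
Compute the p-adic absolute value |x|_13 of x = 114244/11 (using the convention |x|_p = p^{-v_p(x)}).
|114244/11|_13 = 1/28561

Step 1 — compute v_13(x) by factoring powers of 13 out of the numerator and denominator: v_13(114244/11) = 4. Step 2 — apply |x|_p = p^{-v_p(x)} = 13^{-4} = 1/28561.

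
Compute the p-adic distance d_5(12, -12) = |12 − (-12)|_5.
d_5(12, -12) = 1

Step 1 — x − y = 12 − (-12) = 24. Step 2 — v_5(24) = 0 (factor: 24 = (5^0 · 24); the sign does not affect v_p). Step 3 — |x − y|_5 = 5^{0} = 1.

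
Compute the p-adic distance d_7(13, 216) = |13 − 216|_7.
d_7(13, 216) = 1/7

Step 1 — x − y = 13 − 216 = -203. Step 2 — v_7(-203) = 1 (factor: -203 = −(7^1 · 29); the sign does not affect v_p). Step 3 — |x − y|_7 = 7^{-1} = 1/7.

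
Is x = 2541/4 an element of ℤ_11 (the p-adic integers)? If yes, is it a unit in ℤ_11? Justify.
x ∈ ℤ_11 but not a unit; v_11(x) = 2 > 0

ℤ_11 = {x ∈ ℚ_11 : v_11(x) ≥ 0} and ℤ_11^× = {x ∈ ℤ_11 : v_11(x) = 0}. Here v_11(2541/4) = v_11(num) − v_11(den) = 2; compare against these criteria.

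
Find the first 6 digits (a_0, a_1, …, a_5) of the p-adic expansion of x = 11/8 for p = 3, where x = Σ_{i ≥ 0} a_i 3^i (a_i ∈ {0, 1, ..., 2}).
(a_0, …, a_5) = (1, 2, 2, 1, 2, 1)

v_3(11/8) = 0 (numerator and denominator both coprime to 3), so x ∈ ℤ_3^×. Compute digits iteratively via a_i = x_i mod 3, x_{i+1} = (x_i − a_i)/3, with x_0 = x:
  x_0 = 11/8;  a_0 = 1;  x_1 = (x_0 − 1)/3 = 1/8
  x_1 = 1/8;  a_1 = 2;  x_2 = (x_1 − 2)/3 = -5/8
  x_2 = -5/8;  a_2 = 2;  x_3 = (x_2 − 2)/3 = -7/8
  x_3 = -7/8;  a_3 = 1;  x_4 = (x_3 − 1)/3 = -5/8
  x_4 = -5/8;  a_4 = 2;  x_5 = (x_4 − 2)/3 = -7/8
  x_5 = -7/8;  a_5 = 1;  x_6 = (x_5 − 1)/3 = -5/8
Digits: (1, 2, 2, 1, 2, 1).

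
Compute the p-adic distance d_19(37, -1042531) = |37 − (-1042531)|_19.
d_19(37, -1042531) = 1/130321

Step 1 — x − y = 37 − (-1042531) = 1042568. Step 2 — v_19(1042568) = 4 (factor: 1042568 = (19^4 · 8); the sign does not affect v_p). Step 3 — |x − y|_19 = 19^{-4} = 1/130321.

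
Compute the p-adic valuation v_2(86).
v_2(86) = 1

v_2(n) is the largest exponent k such that 2^k divides n. Factor out: 86 = 2^1 · 43. (Sign doesn't affect v_p.) So v_2(86) = 1.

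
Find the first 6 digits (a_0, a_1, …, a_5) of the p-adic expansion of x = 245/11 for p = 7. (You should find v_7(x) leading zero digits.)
(a_0, …, a_5) = (0, 0, 3, 6, 1, 1)

v_7(245/11) = 2, so a_0 = ... = a_1 = 0. Factor out: x = 7^2 · u with u = 5/11 a unit in ℤ_7. Expand u iteratively via a_{v+i} = u_i mod 7, u_{i+1} = (u_i − a_{v+i})/7:
  u_0 = 5/11;  a_2 = 3;  u_1 = (u_0 − 3)/7 = -4/11
  u_1 = -4/11;  a_3 = 6;  u_2 = (u_1 − 6)/7 = -10/11
  u_2 = -10/11;  a_4 = 1;  u_3 = (u_2 − 1)/7 = -3/11
  u_3 = -3/11;  a_5 = 1;  u_4 = (u_3 − 1)/7 = -2/11
Digits: (0, 0, 3, 6, 1, 1).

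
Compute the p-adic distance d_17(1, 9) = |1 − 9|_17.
d_17(1, 9) = 1

Step 1 — x − y = 1 − 9 = -8. Step 2 — v_17(-8) = 0 (factor: -8 = −(17^0 · 8); the sign does not affect v_p). Step 3 — |x − y|_17 = 17^{0} = 1.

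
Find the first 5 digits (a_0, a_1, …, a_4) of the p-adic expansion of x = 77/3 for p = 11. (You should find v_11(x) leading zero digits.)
(a_0, …, a_4) = (0, 6, 7, 3, 7)

v_11(77/3) = 1, so a_0 = ... = a_0 = 0. Factor out: x = 11^1 · u with u = 7/3 a unit in ℤ_11. Expand u iteratively via a_{v+i} = u_i mod 11, u_{i+1} = (u_i − a_{v+i})/11:
  u_0 = 7/3;  a_1 = 6;  u_1 = (u_0 − 6)/11 = -1/3
  u_1 = -1/3;  a_2 = 7;  u_2 = (u_1 − 7)/11 = -2/3
  u_2 = -2/3;  a_3 = 3;  u_3 = (u_2 − 3)/11 = -1/3
  u_3 = -1/3;  a_4 = 7;  u_4 = (u_3 − 7)/11 = -2/3
Digits: (0, 6, 7, 3, 7).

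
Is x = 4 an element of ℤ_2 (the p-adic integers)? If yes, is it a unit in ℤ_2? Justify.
x ∈ ℤ_2 but not a unit; v_2(x) = 2 > 0

ℤ_2 = {x ∈ ℚ_2 : v_2(x) ≥ 0} and ℤ_2^× = {x ∈ ℤ_2 : v_2(x) = 0}. Here v_2(4) = v_2(num) − v_2(den) = 2; compare against these criteria.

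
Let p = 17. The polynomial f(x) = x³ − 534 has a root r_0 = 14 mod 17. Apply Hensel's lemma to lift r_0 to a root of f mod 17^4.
r_3 = 81580 (mod 83521)

Hensel: r_{i+1} = r_i − f(r_i)/f′(r_i) mod 17^{i+2}, where f′(x) = 3x². Iterate:
  r_0 = 14 (mod 17)
  r_1 = 82 (mod 289)
  r_2 = 2972 (mod 4913)
  r_3 = 81580 (mod 83521)
Final: r = 81580 with f(r) ≡ 0 mod 17^4.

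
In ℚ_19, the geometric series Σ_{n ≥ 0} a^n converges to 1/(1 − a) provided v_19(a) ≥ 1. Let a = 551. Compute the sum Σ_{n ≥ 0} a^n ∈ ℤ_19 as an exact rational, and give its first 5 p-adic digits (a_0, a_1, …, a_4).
Σ a^n = 1/(1 − a) = -1/550;  first 5 digits = (1, 10, 6, 18, 18)

v_19(a) = 1 ≥ 1, so the series converges in ℤ_19 to 1/(1 − a) = 1/(1 − 551) = -1/550. Expand this rational in ℤ_19: compute digits iteratively via d_i = x_i mod 19, x_{i+1} = (x_i − d_i)/19. The first 5 digits are (1, 10, 6, 18, 18).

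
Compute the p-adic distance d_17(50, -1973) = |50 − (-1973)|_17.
d_17(50, -1973) = 1/289

Step 1 — x − y = 50 − (-1973) = 2023. Step 2 — v_17(2023) = 2 (factor: 2023 = (17^2 · 7); the sign does not affect v_p). Step 3 — |x − y|_17 = 17^{-2} = 1/289.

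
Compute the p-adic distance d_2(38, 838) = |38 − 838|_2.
d_2(38, 838) = 1/32

Step 1 — x − y = 38 − 838 = -800. Step 2 — v_2(-800) = 5 (factor: -800 = −(2^5 · 25); the sign does not affect v_p). Step 3 — |x − y|_2 = 2^{-5} = 1/32.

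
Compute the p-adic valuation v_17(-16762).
v_17(-16762) = 2

v_17(n) is the largest exponent k such that 17^k divides n. Factor out: -16762 = -17^2 · 58. (Sign doesn't affect v_p.) So v_17(-16762) = 2.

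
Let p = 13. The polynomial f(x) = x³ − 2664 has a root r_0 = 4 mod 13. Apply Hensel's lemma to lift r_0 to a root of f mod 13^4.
r_3 = 6114 (mod 28561)

Hensel: r_{i+1} = r_i − f(r_i)/f′(r_i) mod 13^{i+2}, where f′(x) = 3x². Iterate:
  r_0 = 4 (mod 13)
  r_1 = 30 (mod 169)
  r_2 = 1720 (mod 2197)
  r_3 = 6114 (mod 28561)
Final: r = 6114 with f(r) ≡ 0 mod 13^4.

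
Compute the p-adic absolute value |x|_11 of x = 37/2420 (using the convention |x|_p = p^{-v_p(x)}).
|37/2420|_11 = 121

Step 1 — compute v_11(x) by factoring powers of 11 out of the numerator and denominator: v_11(37/2420) = -2. Step 2 — apply |x|_p = p^{-v_p(x)} = 11^{2} = 121.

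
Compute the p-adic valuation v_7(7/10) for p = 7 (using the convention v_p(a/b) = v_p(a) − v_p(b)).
v_7(7/10) = 1

Factor powers of 7 from the numerator and denominator of the reduced fraction: 7 = 7^1 · 1 and 10 = 7^0 · 10. Apply v_p(a/b) = v_p(a) − v_p(b): v_7(7/10) = 1 − 0 = 1.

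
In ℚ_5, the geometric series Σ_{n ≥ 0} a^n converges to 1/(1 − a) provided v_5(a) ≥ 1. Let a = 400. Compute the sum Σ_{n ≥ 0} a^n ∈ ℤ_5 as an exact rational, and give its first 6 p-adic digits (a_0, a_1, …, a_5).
Σ a^n = 1/(1 − a) = -1/399;  first 6 digits = (1, 0, 1, 3, 1, 1)

v_5(a) = 2 ≥ 1, so the series converges in ℤ_5 to 1/(1 − a) = 1/(1 − 400) = -1/399. Expand this rational in ℤ_5: compute digits iteratively via d_i = x_i mod 5, x_{i+1} = (x_i − d_i)/5. The first 6 digits are (1, 0, 1, 3, 1, 1).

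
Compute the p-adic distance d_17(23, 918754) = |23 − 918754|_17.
d_17(23, 918754) = 1/83521

Step 1 — x − y = 23 − 918754 = -918731. Step 2 — v_17(-918731) = 4 (factor: -918731 = −(17^4 · 11); the sign does not affect v_p). Step 3 — |x − y|_17 = 17^{-4} = 1/83521.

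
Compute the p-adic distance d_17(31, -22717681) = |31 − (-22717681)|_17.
d_17(31, -22717681) = 1/1419857

Step 1 — x − y = 31 − (-22717681) = 22717712. Step 2 — v_17(22717712) = 5 (factor: 22717712 = (17^5 · 16); the sign does not affect v_p). Step 3 — |x − y|_17 = 17^{-5} = 1/1419857.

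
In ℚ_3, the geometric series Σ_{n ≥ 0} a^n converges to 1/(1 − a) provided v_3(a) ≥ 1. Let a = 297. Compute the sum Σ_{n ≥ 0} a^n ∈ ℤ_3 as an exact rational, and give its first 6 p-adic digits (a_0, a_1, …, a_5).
Σ a^n = 1/(1 − a) = -1/296;  first 6 digits = (1, 0, 0, 2, 0, 1)

v_3(a) = 3 ≥ 1, so the series converges in ℤ_3 to 1/(1 − a) = 1/(1 − 297) = -1/296. Expand this rational in ℤ_3: compute digits iteratively via d_i = x_i mod 3, x_{i+1} = (x_i − d_i)/3. The first 6 digits are (1, 0, 0, 2, 0, 1).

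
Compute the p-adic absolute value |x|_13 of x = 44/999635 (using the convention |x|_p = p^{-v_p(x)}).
|44/999635|_13 = 28561

Step 1 — compute v_13(x) by factoring powers of 13 out of the numerator and denominator: v_13(44/999635) = -4. Step 2 — apply |x|_p = p^{-v_p(x)} = 13^{4} = 28561.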